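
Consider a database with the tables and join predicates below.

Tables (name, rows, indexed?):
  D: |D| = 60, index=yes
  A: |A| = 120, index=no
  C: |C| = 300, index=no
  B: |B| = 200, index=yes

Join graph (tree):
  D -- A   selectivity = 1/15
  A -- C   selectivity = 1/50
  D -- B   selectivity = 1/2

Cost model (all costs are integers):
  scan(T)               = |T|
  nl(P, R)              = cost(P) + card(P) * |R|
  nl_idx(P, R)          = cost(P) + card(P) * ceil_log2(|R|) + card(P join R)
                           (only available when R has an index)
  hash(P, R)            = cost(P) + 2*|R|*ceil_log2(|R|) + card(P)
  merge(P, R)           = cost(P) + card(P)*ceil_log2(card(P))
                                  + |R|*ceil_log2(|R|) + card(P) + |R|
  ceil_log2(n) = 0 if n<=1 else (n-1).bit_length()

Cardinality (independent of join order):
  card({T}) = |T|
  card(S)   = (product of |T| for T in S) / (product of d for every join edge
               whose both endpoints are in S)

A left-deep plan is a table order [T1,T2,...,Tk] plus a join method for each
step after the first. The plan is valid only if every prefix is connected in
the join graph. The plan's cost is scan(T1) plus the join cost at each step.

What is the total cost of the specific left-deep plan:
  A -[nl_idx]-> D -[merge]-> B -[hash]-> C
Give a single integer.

step 1: scan A: cost=120, card=120
step 2: join D via nl_idx
    card(P join D) = 120*60/(15) = 480
    cost = 120 + 120*6 + 480 = 1320
step 3: join B via merge
    card(P join B) = 480*200/(2) = 48000
    cost = 1320 + 480*9 + 200*8 + 480 + 200 = 7920
step 4: join C via hash
    card(P join C) = 48000*300/(50) = 288000
    cost = 7920 + 2*300*9 + 48000 = 61320

61320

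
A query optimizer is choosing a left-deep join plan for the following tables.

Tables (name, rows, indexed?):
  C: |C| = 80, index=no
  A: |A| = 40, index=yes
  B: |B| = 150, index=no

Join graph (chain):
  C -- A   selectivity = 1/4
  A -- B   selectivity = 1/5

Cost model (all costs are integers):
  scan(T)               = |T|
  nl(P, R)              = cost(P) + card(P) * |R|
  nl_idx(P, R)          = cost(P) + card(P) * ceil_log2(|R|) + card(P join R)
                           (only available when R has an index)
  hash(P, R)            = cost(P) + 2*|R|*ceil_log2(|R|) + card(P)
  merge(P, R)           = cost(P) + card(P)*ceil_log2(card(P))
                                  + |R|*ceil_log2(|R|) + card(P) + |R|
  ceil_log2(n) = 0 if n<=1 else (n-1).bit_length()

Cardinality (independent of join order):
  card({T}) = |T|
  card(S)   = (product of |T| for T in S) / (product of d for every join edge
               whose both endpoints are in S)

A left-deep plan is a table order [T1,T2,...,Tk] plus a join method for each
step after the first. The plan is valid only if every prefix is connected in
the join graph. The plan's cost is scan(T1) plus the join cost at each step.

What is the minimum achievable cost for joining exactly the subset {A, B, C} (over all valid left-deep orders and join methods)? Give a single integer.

Selinger DP over subsets of {A,B,C}:
  {C}: scan cost=80, card=80
  {A}: scan cost=40, card=40
  {B}: scan cost=150, card=150
  {AC}: card=800; try (A,hash)→640, (C,merge)→960, (A,merge)→1000, (C,hash)→1200, (A,nl_idx)→1360, (C,nl)→3240 …(+1); best=640 via (A,hash)
  {AB}: card=1200; try (A,hash)→780, (B,merge)→1670, (A,merge)→1780, (A,nl_idx)→2250, (B,hash)→2480, (B,nl)→6040 …(+1); best=780 via (A,hash)
  {ABC}: card=24000; try (C,hash)→3100, (B,hash)→3840, (B,merge)→10790, (C,merge)→15820, (C,nl)→96780, (B,nl)→120640; best=3100 via (C,hash)

3100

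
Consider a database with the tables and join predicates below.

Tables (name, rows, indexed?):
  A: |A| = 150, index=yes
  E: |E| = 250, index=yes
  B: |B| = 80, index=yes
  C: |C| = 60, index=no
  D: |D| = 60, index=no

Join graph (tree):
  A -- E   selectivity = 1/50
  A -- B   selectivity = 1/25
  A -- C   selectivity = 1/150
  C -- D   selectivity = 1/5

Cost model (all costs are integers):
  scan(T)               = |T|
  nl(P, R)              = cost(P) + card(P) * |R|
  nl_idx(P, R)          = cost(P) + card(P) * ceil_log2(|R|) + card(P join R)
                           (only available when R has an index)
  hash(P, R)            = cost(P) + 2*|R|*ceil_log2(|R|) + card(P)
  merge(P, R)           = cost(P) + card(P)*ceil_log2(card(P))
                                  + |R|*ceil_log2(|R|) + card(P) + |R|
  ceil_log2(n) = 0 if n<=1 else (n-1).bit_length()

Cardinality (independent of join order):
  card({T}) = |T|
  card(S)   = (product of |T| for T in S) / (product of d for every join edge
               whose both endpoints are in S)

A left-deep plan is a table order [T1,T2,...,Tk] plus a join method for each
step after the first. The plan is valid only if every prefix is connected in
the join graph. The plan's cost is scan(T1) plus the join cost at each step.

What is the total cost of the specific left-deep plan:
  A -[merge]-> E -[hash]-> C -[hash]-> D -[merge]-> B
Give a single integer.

step 1: scan A: cost=150, card=150
step 2: join E via merge
    card(P join E) = 150*250/(50) = 750
    cost = 150 + 150*8 + 250*8 + 150 + 250 = 3750
step 3: join C via hash
    card(P join C) = 750*60/(150) = 300
    cost = 3750 + 2*60*6 + 750 = 5220
step 4: join D via hash
    card(P join D) = 300*60/(5) = 3600
    cost = 5220 + 2*60*6 + 300 = 6240
step 5: join B via merge
    card(P join B) = 3600*80/(25) = 11520
    cost = 6240 + 3600*12 + 80*7 + 3600 + 80 = 53680

53680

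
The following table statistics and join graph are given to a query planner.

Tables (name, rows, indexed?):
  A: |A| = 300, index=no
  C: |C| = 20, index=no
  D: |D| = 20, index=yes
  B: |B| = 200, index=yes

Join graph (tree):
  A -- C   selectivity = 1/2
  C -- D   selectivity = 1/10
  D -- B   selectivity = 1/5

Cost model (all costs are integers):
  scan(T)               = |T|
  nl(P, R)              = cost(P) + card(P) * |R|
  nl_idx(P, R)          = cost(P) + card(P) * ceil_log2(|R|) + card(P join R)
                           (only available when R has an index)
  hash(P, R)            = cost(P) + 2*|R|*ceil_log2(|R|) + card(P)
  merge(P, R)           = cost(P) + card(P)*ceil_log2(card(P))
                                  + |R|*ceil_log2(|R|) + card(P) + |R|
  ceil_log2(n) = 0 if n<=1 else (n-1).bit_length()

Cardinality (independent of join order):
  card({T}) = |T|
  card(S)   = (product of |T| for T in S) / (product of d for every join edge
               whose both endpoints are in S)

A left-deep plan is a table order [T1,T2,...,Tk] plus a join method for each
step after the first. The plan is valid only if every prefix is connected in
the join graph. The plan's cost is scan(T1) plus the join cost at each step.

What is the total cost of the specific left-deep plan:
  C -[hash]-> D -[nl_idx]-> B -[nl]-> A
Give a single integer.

482160

step 1: scan C: cost=20, card=20
step 2: join D via hash
    card(P join D) = 20*20/(10) = 40
    cost = 20 + 2*20*5 + 20 = 240
step 3: join B via nl_idx
    card(P join B) = 40*200/(5) = 1600
    cost = 240 + 40*8 + 1600 = 2160
step 4: join A via nl
    card(P join A) = 1600*300/(2) = 240000
    cost = 2160 + 1600*300 = 482160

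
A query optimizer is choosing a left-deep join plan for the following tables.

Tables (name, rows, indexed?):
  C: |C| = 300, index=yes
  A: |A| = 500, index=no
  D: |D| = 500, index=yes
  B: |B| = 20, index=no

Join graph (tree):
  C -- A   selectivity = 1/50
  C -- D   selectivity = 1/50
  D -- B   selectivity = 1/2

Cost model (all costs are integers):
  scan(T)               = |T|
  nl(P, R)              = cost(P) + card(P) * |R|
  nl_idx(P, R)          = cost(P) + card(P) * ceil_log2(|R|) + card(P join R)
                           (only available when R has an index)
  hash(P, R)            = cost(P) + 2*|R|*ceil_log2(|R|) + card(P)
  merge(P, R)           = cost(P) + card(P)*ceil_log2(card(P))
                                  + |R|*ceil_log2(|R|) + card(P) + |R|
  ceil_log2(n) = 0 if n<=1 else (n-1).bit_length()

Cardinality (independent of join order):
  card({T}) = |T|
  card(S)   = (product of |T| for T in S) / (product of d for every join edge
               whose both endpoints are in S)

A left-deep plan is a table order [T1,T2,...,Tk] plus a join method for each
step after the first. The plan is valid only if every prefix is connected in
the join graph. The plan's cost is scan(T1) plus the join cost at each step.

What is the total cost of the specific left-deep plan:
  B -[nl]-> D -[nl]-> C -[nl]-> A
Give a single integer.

16510020

step 1: scan B: cost=20, card=20
step 2: join D via nl
    card(P join D) = 20*500/(2) = 5000
    cost = 20 + 20*500 = 10020
step 3: join C via nl
    card(P join C) = 5000*300/(50) = 30000
    cost = 10020 + 5000*300 = 1510020
step 4: join A via nl
    card(P join A) = 30000*500/(50) = 300000
    cost = 1510020 + 30000*500 = 16510020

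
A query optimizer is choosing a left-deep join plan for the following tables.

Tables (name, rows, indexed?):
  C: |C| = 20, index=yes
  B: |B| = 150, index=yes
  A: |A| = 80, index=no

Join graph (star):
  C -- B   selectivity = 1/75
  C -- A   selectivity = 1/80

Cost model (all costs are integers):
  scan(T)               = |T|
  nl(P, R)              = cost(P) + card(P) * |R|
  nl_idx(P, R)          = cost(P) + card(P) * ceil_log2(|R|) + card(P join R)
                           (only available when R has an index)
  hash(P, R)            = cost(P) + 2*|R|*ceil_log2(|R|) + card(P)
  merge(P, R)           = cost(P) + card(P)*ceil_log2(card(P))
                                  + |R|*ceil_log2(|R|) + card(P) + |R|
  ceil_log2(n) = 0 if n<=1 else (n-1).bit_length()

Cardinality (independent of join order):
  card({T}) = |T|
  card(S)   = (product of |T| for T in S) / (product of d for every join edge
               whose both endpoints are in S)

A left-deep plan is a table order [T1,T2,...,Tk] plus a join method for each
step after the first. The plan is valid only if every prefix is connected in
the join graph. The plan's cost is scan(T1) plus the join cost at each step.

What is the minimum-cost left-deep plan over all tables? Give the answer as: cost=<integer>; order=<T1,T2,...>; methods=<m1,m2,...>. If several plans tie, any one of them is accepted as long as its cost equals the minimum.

cost=560; order=A,C,B; methods=hash,nl_idx

Selinger DP (subsets sized 1..n):
  {C}: scan cost=20, card=20
  {B}: scan cost=150, card=150
  {A}: scan cost=80, card=80
  {BC}: card=40; try (B,nl_idx)→220, (C,hash)→500, (C,nl_idx)→940, (B,merge)→1490, (C,merge)→1620, (B,hash)→2440 …(+2); best=220 via (B,nl_idx)
  {AC}: card=20; try (C,hash)→360, (C,nl_idx)→500, (A,merge)→780, (C,merge)→840, (A,hash)→1160, (A,nl)→1620 …(+1); best=360 via (C,hash)
  {ABC}: card=40; try (B,nl_idx)→560, (A,merge)→1140, (A,hash)→1380, (B,merge)→1830, (B,hash)→2780, (B,nl)→3360 …(+1); best=560 via (B,nl_idx)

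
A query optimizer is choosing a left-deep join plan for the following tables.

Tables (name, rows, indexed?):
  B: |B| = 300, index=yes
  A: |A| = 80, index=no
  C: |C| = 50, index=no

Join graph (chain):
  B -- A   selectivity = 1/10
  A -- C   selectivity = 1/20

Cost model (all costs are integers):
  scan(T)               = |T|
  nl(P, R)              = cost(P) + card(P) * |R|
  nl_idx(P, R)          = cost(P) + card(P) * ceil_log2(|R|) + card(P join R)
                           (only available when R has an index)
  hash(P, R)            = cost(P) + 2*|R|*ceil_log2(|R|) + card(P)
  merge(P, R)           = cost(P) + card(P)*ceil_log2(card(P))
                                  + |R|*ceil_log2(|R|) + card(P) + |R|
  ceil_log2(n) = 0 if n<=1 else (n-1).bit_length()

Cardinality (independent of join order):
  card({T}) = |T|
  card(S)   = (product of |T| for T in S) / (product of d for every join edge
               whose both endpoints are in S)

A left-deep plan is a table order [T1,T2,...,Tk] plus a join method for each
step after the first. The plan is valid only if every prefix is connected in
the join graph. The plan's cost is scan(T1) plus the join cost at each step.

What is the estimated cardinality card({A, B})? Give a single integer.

2400

Tables in S: A(80), B(300)
Edges inside S: B-A(d=10)
numerator = 80 * 300 = 24000
denominator = 10 = 10
card(S) = 24000 / 10 = 2400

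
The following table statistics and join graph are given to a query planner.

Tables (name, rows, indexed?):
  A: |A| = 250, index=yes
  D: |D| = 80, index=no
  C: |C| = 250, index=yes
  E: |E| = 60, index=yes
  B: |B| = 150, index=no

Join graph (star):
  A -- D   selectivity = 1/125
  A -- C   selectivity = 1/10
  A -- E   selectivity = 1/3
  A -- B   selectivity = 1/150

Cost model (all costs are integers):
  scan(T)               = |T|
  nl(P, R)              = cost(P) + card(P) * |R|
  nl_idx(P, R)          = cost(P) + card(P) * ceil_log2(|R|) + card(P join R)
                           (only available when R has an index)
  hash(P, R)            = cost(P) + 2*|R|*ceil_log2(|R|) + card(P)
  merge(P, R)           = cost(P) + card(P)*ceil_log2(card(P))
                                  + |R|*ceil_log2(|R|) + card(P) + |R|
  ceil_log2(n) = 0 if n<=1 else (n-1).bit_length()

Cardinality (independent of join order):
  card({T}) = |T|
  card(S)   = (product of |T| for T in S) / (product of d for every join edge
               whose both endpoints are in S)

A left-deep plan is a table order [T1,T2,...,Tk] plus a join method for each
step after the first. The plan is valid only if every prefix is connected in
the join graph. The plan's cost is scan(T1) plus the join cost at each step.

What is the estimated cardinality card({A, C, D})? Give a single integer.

Tables in S: A(250), C(250), D(80)
Edges inside S: A-D(d=125), A-C(d=10)
numerator = 250 * 250 * 80 = 5000000
denominator = 125 * 10 = 1250
card(S) = 5000000 / 1250 = 4000

4000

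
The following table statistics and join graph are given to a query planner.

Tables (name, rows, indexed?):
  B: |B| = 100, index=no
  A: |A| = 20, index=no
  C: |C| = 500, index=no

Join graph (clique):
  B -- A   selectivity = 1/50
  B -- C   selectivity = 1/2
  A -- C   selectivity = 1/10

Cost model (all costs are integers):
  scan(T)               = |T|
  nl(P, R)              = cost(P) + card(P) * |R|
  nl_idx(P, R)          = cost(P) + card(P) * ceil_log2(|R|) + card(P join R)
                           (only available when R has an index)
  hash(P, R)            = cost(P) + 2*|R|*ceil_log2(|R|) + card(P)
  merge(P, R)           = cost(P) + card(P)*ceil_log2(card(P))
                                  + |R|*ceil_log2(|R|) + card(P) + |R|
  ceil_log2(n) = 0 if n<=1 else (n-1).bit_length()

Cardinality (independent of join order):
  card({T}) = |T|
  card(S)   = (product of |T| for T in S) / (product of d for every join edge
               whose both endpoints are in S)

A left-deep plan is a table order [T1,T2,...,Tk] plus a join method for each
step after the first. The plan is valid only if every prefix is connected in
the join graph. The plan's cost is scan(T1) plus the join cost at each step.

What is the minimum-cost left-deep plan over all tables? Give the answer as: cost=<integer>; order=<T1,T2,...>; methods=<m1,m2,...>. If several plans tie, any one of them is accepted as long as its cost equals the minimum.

cost=3600; order=C,A,B; methods=hash,hash

Selinger DP (subsets sized 1..n):
  {B}: scan cost=100, card=100
  {A}: scan cost=20, card=20
  {C}: scan cost=500, card=500
  {AB}: card=40; try (A,hash)→400, (B,merge)→940, (A,merge)→1020, (B,hash)→1440, (B,nl)→2020, (A,nl)→2100; best=400 via (A,hash)
  {BC}: card=25000; try (B,hash)→2400, (C,merge)→5900, (B,merge)→6300, (C,hash)→9200, (C,nl)→50100, (B,nl)→50500; best=2400 via (B,hash)
  {AC}: card=1000; try (A,hash)→1200, (C,merge)→5140, (A,merge)→5620, (C,hash)→9040, (C,nl)→10020, (A,nl)→10500; best=1200 via (A,hash)
  {ABC}: card=1000; try (B,hash)→3600, (C,merge)→5680, (C,hash)→9440, (B,merge)→13000, (C,nl)→20400, (A,hash)→27600 …(+3); best=3600 via (B,hash)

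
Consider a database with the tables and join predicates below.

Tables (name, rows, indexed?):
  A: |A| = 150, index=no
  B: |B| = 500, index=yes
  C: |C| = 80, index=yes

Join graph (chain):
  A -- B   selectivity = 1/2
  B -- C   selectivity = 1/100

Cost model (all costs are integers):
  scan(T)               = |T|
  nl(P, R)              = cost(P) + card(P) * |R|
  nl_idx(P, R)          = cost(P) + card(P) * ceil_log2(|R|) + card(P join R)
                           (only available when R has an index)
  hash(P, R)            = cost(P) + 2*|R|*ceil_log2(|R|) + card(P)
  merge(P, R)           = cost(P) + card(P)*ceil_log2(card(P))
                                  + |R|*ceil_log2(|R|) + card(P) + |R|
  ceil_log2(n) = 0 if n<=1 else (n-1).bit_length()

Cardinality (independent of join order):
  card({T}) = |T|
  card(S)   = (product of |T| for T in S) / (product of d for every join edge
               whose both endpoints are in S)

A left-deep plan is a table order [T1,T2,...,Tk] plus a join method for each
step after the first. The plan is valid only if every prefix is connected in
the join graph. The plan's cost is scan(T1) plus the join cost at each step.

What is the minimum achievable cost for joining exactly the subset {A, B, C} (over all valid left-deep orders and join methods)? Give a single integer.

4000

Selinger DP over subsets of {A,B,C}:
  {A}: scan cost=150, card=150
  {B}: scan cost=500, card=500
  {C}: scan cost=80, card=80
  {AB}: card=37500; try (A,hash)→3400, (B,merge)→6500, (A,merge)→6850, (B,hash)→9300, (B,nl_idx)→39000, (B,nl)→75150 …(+1); best=3400 via (A,hash)
  {BC}: card=400; try (B,nl_idx)→1200, (C,hash)→2120, (C,nl_idx)→4400, (B,merge)→5720, (C,merge)→6140, (B,hash)→9160 …(+2); best=1200 via (B,nl_idx)
  {ABC}: card=30000; try (A,hash)→4000, (A,merge)→6550, (C,hash)→42020, (A,nl)→61200, (C,nl_idx)→295900, (C,merge)→641540 …(+1); best=4000 via (A,hash)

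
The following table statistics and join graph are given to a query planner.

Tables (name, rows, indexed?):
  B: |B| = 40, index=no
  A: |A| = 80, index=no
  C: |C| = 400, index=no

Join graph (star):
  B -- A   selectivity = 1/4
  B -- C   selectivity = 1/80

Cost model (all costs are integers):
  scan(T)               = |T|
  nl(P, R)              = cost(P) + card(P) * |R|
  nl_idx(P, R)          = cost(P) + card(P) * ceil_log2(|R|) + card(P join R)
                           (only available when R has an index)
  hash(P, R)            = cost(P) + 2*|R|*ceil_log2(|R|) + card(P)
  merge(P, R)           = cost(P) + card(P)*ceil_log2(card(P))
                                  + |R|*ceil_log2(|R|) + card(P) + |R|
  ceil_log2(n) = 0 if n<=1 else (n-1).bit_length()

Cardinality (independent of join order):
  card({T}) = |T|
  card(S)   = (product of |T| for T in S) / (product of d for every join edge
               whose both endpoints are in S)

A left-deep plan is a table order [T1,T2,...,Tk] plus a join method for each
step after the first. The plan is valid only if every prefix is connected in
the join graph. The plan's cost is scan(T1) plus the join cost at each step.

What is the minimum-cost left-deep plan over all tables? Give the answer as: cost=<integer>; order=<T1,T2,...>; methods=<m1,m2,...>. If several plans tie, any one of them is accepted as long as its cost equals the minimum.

Selinger DP (subsets sized 1..n):
  {B}: scan cost=40, card=40
  {A}: scan cost=80, card=80
  {C}: scan cost=400, card=400
  {AB}: card=800; try (B,hash)→640, (A,merge)→960, (B,merge)→1000, (A,hash)→1200, (A,nl)→3240, (B,nl)→3280; best=640 via (B,hash)
  {BC}: card=200; try (B,hash)→1280, (C,merge)→4320, (B,merge)→4680, (C,hash)→7280, (C,nl)→16040, (B,nl)→16400; best=1280 via (B,hash)
  {ABC}: card=4000; try (A,hash)→2600, (A,merge)→3720, (C,hash)→8640, (C,merge)→13440, (A,nl)→17280, (C,nl)→320640; best=2600 via (A,hash)

cost=2600; order=C,B,A; methods=hash,hash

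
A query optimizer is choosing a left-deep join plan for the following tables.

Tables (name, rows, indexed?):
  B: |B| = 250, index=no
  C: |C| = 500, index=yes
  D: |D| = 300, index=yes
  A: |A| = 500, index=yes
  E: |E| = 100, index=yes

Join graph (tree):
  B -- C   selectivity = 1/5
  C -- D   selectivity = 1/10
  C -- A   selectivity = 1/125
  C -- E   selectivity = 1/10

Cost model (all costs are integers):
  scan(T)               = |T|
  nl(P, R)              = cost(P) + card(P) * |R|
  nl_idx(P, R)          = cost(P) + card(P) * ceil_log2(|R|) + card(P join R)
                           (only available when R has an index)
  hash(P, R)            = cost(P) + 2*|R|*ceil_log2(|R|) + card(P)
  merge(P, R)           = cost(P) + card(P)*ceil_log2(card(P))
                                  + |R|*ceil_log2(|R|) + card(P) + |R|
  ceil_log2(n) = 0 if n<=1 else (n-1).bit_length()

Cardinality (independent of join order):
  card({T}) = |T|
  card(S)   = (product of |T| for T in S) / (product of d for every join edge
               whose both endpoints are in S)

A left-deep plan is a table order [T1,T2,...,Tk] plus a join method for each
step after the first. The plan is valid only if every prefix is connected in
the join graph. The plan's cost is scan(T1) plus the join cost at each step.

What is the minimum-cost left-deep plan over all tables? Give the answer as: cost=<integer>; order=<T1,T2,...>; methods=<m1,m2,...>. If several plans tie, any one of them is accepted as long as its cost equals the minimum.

cost=639800; order=A,C,E,D,B; methods=nl_idx,hash,hash,hash

Selinger DP (subsets sized 1..n):
  {B}: scan cost=250, card=250
  {C}: scan cost=500, card=500
  {D}: scan cost=300, card=300
  {A}: scan cost=500, card=500
  {E}: scan cost=100, card=100
  {BC}: card=25000; try (B,hash)→5000, (C,merge)→7500, (B,merge)→7750, (C,hash)→9500, (C,nl_idx)→27500, (C,nl)→125250 …(+1); best=5000 via (B,hash)
  {CD}: card=15000; try (D,hash)→6400, (C,merge)→8300, (D,merge)→8500, (C,hash)→9600, (C,nl_idx)→18000, (D,nl_idx)→20000 …(+2); best=6400 via (D,hash)
  {AC}: card=2000; try (C,nl_idx)→7000, (A,nl_idx)→7000, (C,hash)→10000, (A,hash)→10000, (C,merge)→10500, (A,merge)→10500 …(+2); best=7000 via (C,nl_idx)
  {CE}: card=5000; try (E,hash)→2400, (C,merge)→5900, (C,nl_idx)→6000, (E,merge)→6300, (E,nl_idx)→9000, (C,hash)→9200 …(+2); best=2400 via (E,hash)
  {BCD}: card=750000; try (B,hash)→25400, (D,hash)→35400, (B,merge)→233650, (D,merge)→408000, (D,nl_idx)→980000, (B,nl)→3756400 …(+1); best=25400 via (B,hash)
  {ABC}: card=100000; try (B,hash)→13000, (B,merge)→33250, (A,hash)→39000, (A,nl_idx)→330000, (A,merge)→410000, (B,nl)→507000 …(+1); best=13000 via (B,hash)
  {BCE}: card=250000; try (B,hash)→11400, (E,hash)→31400, (B,merge)→74650, (E,merge)→405800, (E,nl_idx)→430000, (B,nl)→1252400 …(+1); best=11400 via (B,hash)
  {ACD}: card=60000; try (D,hash)→14400, (A,hash)→30400, (D,merge)→34000, (D,nl_idx)→85000, (A,nl_idx)→201400, (A,merge)→236400 …(+2); best=14400 via (D,hash)
  {CDE}: card=150000; try (D,hash)→12800, (E,hash)→22800, (D,merge)→75400, (D,nl_idx)→197400, (E,merge)→232200, (E,nl_idx)→261400 …(+2); best=12800 via (D,hash)
  {ACE}: card=20000; try (E,hash)→10400, (A,hash)→16400, (E,merge)→31800, (E,nl_idx)→41000, (A,nl_idx)→67400, (A,merge)→77400 …(+2); best=10400 via (E,hash)
  {ABCD}: card=3000000; try (B,hash)→78400, (D,hash)→118400, (A,hash)→784400, (B,merge)→1036650, (D,merge)→1816000, (D,nl_idx)→3913000 …(+5); best=78400 via (B,hash)
  {BCDE}: card=7500000; try (B,hash)→166800, (D,hash)→266800, (E,hash)→776800, (B,merge)→2865050, (D,merge)→4764400, (D,nl_idx)→9761400 …(+5); best=166800 via (B,hash)
  {ABCE}: card=1000000; try (B,hash)→34400, (E,hash)→114400, (A,hash)→270400, (B,merge)→332650, (E,nl_idx)→1713000, (E,merge)→1813800 …(+5); best=34400 via (B,hash)
  {ACDE}: card=600000; try (D,hash)→35800, (E,hash)→75800, (A,hash)→171800, (D,merge)→333400, (D,nl_idx)→790400, (E,nl_idx)→1034400 …(+6); best=35800 via (D,hash)
  {ABCDE}: card=30000000; try (B,hash)→639800, (D,hash)→1039800, (E,hash)→3079800, (A,hash)→7675800, (B,merge)→12638050, (D,merge)→21037400 …(+9); best=639800 via (B,hash)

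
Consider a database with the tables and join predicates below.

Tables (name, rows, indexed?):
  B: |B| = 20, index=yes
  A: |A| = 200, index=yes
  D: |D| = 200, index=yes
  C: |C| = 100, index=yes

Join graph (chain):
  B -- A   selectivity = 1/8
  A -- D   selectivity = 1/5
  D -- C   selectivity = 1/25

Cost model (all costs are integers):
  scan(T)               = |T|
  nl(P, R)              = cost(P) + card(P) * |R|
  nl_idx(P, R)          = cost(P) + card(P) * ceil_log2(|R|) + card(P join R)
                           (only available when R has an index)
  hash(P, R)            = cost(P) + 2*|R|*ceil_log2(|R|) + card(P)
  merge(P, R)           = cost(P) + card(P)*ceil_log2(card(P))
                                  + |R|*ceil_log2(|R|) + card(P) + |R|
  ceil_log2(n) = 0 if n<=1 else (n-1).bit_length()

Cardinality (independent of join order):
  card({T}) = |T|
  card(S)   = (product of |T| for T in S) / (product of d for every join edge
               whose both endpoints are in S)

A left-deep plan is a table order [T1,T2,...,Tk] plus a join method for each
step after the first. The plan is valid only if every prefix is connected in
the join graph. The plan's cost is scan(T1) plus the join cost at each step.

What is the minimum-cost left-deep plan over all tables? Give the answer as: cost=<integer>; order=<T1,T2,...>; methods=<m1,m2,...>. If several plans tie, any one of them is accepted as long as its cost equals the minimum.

cost=25700; order=A,B,D,C; methods=hash,hash,hash

Selinger DP (subsets sized 1..n):
  {B}: scan cost=20, card=20
  {A}: scan cost=200, card=200
  {D}: scan cost=200, card=200
  {C}: scan cost=100, card=100
  {AB}: card=500; try (B,hash)→600, (A,nl_idx)→680, (B,nl_idx)→1700, (A,merge)→1940, (B,merge)→2120, (A,hash)→3240 …(+2); best=600 via (B,hash)
  {AD}: card=8000; try (D,hash)→3600, (A,hash)→3600, (D,merge)→3800, (A,merge)→3800, (D,nl_idx)→9800, (A,nl_idx)→9800 …(+2); best=3600 via (D,hash)
  {CD}: card=800; try (D,nl_idx)→1700, (C,hash)→1800, (C,nl_idx)→2400, (D,merge)→2700, (C,merge)→2800, (D,hash)→3400 …(+2); best=1700 via (D,nl_idx)
  {ABD}: card=20000; try (D,hash)→4300, (D,merge)→7400, (B,hash)→11800, (D,nl_idx)→24600, (B,nl_idx)→63600, (D,nl)→100600 …(+2); best=4300 via (D,hash)
  {ACD}: card=32000; try (A,hash)→5700, (A,merge)→12300, (C,hash)→13000, (A,nl_idx)→40100, (C,nl_idx)→91600, (C,merge)→116400 …(+2); best=5700 via (A,hash)
  {ABCD}: card=80000; try (C,hash)→25700, (B,hash)→37900, (C,nl_idx)→224300, (B,nl_idx)→245700, (C,merge)→325100, (B,merge)→517820 …(+2); best=25700 via (C,hash)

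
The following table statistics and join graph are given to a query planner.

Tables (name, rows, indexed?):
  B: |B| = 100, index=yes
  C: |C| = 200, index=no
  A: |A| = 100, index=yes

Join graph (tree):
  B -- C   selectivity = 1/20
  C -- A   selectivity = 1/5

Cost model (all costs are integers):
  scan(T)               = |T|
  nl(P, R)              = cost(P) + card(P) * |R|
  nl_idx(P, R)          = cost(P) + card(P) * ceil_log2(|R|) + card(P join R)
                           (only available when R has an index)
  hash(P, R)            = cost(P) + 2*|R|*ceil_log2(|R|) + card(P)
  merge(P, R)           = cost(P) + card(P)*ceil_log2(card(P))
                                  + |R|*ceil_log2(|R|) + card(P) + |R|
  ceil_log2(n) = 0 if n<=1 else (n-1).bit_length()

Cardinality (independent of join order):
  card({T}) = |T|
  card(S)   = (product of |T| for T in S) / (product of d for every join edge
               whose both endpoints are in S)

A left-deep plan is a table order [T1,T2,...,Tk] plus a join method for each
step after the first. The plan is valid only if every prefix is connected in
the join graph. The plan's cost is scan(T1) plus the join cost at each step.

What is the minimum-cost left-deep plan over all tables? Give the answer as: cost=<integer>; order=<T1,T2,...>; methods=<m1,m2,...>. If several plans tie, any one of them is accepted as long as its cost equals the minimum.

cost=4200; order=C,B,A; methods=hash,hash

Selinger DP (subsets sized 1..n):
  {B}: scan cost=100, card=100
  {C}: scan cost=200, card=200
  {A}: scan cost=100, card=100
  {BC}: card=1000; try (B,hash)→1800, (B,nl_idx)→2600, (C,merge)→2700, (B,merge)→2800, (C,hash)→3400, (C,nl)→20100 …(+1); best=1800 via (B,hash)
  {AC}: card=4000; try (A,hash)→1800, (C,merge)→2700, (A,merge)→2800, (C,hash)→3400, (A,nl_idx)→5600, (C,nl)→20100 …(+1); best=1800 via (A,hash)
  {ABC}: card=20000; try (A,hash)→4200, (B,hash)→7200, (A,merge)→13600, (A,nl_idx)→28800, (B,nl_idx)→49800, (B,merge)→54600 …(+2); best=4200 via (A,hash)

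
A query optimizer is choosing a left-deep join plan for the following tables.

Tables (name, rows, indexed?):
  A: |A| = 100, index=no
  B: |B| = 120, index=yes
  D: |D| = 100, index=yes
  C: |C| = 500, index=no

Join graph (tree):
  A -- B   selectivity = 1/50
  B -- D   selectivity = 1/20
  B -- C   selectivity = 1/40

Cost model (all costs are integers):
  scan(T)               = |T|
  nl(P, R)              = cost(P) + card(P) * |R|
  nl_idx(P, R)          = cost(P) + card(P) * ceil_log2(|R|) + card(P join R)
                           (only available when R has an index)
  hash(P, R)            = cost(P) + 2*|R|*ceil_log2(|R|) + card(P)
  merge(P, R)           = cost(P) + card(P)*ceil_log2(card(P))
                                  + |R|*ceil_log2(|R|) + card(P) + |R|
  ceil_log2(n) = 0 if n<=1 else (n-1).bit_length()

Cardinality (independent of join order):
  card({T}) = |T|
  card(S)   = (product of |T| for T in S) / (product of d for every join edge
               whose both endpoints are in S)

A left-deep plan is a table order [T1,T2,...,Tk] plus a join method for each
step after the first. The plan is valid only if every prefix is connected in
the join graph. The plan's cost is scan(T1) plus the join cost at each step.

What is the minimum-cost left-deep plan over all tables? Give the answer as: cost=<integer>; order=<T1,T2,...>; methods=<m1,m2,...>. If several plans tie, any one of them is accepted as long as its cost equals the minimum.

cost=9980; order=C,B,A,D; methods=hash,hash,hash

Selinger DP (subsets sized 1..n):
  {A}: scan cost=100, card=100
  {B}: scan cost=120, card=120
  {D}: scan cost=100, card=100
  {C}: scan cost=500, card=500
  {AB}: card=240; try (B,nl_idx)→1040, (A,hash)→1640, (B,merge)→1860, (B,hash)→1880, (A,merge)→1880, (B,nl)→12100 …(+1); best=1040 via (B,nl_idx)
  {BD}: card=600; try (B,nl_idx)→1400, (D,nl_idx)→1560, (D,hash)→1640, (B,merge)→1860, (D,merge)→1880, (B,hash)→1880 …(+2); best=1400 via (B,nl_idx)
  {BC}: card=1500; try (B,hash)→2680, (B,nl_idx)→5500, (C,merge)→6080, (B,merge)→6460, (C,hash)→9240, (C,nl)→60120 …(+1); best=2680 via (B,hash)
  {ABD}: card=1200; try (D,hash)→2680, (A,hash)→3400, (D,nl_idx)→3920, (D,merge)→4000, (A,merge)→8800, (D,nl)→25040 …(+1); best=2680 via (D,hash)
  {ABC}: card=3000; try (A,hash)→5580, (C,merge)→8200, (C,hash)→10280, (A,merge)→21480, (C,nl)→121040, (A,nl)→152680; best=5580 via (A,hash)
  {BCD}: card=7500; try (D,hash)→5580, (C,hash)→11000, (C,merge)→13000, (D,nl_idx)→20680, (D,merge)→21480, (D,nl)→152680 …(+1); best=5580 via (D,hash)
  {ABCD}: card=15000; try (D,hash)→9980, (C,hash)→12880, (A,hash)→14480, (C,merge)→22080, (D,nl_idx)→41580, (D,merge)→45380 …(+4); best=9980 via (D,hash)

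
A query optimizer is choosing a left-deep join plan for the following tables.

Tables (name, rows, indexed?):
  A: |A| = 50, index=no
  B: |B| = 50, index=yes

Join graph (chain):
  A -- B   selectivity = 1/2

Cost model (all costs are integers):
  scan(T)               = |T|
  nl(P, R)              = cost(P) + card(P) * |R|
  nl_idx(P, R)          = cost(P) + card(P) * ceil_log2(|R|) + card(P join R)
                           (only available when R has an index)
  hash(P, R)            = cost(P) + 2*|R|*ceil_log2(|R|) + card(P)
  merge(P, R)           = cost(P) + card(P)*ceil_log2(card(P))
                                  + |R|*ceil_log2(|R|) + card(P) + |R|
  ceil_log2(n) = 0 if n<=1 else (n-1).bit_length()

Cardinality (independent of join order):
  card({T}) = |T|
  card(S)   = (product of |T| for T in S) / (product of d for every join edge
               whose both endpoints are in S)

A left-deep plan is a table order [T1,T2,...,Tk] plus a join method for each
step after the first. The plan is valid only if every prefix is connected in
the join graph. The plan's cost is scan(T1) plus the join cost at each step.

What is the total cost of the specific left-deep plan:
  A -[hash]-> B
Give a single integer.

700

step 1: scan A: cost=50, card=50
step 2: join B via hash
    card(P join B) = 50*50/(2) = 1250
    cost = 50 + 2*50*6 + 50 = 700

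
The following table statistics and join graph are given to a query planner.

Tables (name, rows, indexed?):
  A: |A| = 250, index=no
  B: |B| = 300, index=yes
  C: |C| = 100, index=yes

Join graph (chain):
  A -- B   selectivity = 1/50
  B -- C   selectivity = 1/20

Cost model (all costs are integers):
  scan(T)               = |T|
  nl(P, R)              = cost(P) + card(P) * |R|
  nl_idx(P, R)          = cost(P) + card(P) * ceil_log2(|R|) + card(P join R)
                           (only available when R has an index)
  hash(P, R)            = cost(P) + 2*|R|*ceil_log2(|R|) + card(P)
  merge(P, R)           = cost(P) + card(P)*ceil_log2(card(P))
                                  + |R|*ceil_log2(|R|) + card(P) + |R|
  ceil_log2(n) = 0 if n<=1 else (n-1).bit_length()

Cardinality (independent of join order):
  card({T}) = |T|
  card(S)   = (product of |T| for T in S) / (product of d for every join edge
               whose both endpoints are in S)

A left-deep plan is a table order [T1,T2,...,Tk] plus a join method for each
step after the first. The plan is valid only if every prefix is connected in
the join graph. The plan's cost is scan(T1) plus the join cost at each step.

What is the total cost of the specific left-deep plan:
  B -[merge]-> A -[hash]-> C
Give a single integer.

step 1: scan B: cost=300, card=300
step 2: join A via merge
    card(P join A) = 300*250/(50) = 1500
    cost = 300 + 300*9 + 250*8 + 300 + 250 = 5550
step 3: join C via hash
    card(P join C) = 1500*100/(20) = 7500
    cost = 5550 + 2*100*7 + 1500 = 8450

8450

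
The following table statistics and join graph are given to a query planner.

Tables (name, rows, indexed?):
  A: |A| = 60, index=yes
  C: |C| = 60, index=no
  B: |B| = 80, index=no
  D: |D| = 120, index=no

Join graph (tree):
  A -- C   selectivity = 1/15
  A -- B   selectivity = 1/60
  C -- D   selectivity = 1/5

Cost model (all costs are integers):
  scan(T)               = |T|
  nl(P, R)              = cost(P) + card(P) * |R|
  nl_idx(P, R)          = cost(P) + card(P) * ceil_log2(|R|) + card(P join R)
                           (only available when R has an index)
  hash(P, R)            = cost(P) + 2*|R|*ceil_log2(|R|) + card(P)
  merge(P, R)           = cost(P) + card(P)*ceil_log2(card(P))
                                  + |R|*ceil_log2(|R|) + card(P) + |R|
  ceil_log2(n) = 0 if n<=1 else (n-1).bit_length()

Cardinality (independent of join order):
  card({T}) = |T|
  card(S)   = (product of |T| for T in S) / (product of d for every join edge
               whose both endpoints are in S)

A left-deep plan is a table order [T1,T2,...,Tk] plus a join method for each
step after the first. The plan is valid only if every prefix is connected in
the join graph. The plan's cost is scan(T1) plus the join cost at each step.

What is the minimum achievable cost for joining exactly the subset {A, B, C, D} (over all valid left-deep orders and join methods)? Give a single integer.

Selinger DP over subsets of {A,B,C,D}:
  {A}: scan cost=60, card=60
  {C}: scan cost=60, card=60
  {B}: scan cost=80, card=80
  {D}: scan cost=120, card=120
  {AC}: card=240; try (A,nl_idx)→660, (C,hash)→840, (A,hash)→840, (C,merge)→900, (A,merge)→900, (C,nl)→3660 …(+1); best=660 via (A,nl_idx)
  {AB}: card=80; try (A,nl_idx)→640, (A,hash)→880, (B,merge)→1120, (A,merge)→1140, (B,hash)→1240, (B,nl)→4860 …(+1); best=640 via (A,nl_idx)
  {CD}: card=1440; try (C,hash)→960, (D,merge)→1440, (C,merge)→1500, (D,hash)→1800, (D,nl)→7260, (C,nl)→7320; best=960 via (C,hash)
  {ABC}: card=320; try (C,hash)→1440, (C,merge)→1700, (B,hash)→2020, (B,merge)→3460, (C,nl)→5440, (B,nl)→19860; best=1440 via (C,hash)
  {ACD}: card=5760; try (D,hash)→2580, (A,hash)→3120, (D,merge)→3780, (A,nl_idx)→15360, (A,merge)→18660, (D,nl)→29460 …(+1); best=2580 via (D,hash)
  {ABCD}: card=7680; try (D,hash)→3440, (D,merge)→5600, (B,hash)→9460, (D,nl)→39840, (B,merge)→83860, (B,nl)→463380; best=3440 via (D,hash)

3440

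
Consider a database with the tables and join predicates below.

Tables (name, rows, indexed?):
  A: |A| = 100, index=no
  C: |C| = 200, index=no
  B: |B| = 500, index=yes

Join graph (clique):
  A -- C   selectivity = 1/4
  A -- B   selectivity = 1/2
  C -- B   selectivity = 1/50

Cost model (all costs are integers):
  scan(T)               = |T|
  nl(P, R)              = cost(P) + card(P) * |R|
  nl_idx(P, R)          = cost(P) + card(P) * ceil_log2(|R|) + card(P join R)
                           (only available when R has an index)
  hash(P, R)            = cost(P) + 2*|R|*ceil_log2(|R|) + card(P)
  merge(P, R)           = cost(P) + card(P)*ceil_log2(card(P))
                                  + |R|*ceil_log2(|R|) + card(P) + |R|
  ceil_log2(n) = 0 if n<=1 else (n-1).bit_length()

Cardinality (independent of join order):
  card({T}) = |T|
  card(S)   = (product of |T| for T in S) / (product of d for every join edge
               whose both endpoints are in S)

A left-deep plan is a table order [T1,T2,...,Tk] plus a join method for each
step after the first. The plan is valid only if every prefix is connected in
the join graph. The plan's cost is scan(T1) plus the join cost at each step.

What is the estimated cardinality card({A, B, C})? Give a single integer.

25000

Tables in S: A(100), B(500), C(200)
Edges inside S: A-C(d=4), A-B(d=2), C-B(d=50)
numerator = 100 * 500 * 200 = 10000000
denominator = 4 * 2 * 50 = 400
card(S) = 10000000 / 400 = 25000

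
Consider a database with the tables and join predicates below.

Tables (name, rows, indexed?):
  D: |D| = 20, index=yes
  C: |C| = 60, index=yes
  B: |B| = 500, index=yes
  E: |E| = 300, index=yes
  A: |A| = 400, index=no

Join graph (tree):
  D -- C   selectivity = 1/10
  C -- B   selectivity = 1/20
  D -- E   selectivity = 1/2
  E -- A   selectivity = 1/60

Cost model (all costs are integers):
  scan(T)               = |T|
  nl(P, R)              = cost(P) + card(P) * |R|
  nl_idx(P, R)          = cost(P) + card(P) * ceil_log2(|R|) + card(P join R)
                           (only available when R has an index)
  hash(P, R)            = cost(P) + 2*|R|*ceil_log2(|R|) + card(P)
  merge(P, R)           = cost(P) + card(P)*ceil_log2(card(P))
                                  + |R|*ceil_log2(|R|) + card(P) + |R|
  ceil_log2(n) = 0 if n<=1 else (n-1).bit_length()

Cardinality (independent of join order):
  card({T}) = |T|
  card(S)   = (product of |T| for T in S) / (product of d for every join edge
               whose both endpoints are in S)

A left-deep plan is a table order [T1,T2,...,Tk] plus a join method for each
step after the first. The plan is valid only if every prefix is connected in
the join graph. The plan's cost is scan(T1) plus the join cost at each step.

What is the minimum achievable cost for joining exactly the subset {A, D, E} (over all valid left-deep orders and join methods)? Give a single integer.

8200

Selinger DP over subsets of {A,D,E}:
  {D}: scan cost=20, card=20
  {E}: scan cost=300, card=300
  {A}: scan cost=400, card=400
  {DE}: card=3000; try (D,hash)→800, (E,merge)→3140, (E,nl_idx)→3200, (D,merge)→3420, (D,nl_idx)→4800, (E,hash)→5440 …(+2); best=800 via (D,hash)
  {AE}: card=2000; try (E,nl_idx)→6000, (E,hash)→6200, (A,merge)→7300, (E,merge)→7400, (A,hash)→7800, (A,nl)→120300 …(+1); best=6000 via (E,nl_idx)
  {ADE}: card=20000; try (D,hash)→8200, (A,hash)→11000, (D,merge)→30120, (D,nl_idx)→36000, (A,merge)→43800, (D,nl)→46000 …(+1); best=8200 via (D,hash)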